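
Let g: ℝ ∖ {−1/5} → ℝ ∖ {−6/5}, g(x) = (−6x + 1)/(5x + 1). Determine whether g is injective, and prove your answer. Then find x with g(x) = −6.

Suppose g(u) = g(v). Cross-multiplying: (−6u + 1)(5v + 1) = (−6v + 1)(5u + 1).
Expanding both sides and cancelling the symmetric terms leaves −11·(u − v) = 0. Since −11 ≠ 0, u = v. So g is injective.
Solving g(x) = −6: cross-multiplying gives −6x + 1 = −6(5x + 1), which rearranges to 24x = −7, so x = −7/24.

-7/24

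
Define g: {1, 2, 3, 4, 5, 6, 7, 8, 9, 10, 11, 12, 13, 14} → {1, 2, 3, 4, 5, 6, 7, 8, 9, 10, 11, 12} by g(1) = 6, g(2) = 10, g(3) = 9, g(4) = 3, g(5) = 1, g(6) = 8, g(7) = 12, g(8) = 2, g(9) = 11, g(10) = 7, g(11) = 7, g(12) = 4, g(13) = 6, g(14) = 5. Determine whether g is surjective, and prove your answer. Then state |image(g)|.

Every element of the codomain has a preimage: 1 = g(5), 2 = g(8), 3 = g(4), 4 = g(12), 5 = g(14), 6 = g(1), 7 = g(10), 8 = g(6), 9 = g(3), 10 = g(2), 11 = g(9), 12 = g(7).
Hence g is surjective.
The image of g is {1, 2, 3, 4, 5, 6, 7, 8, 9, 10, 11, 12}, which has 12 elements.

12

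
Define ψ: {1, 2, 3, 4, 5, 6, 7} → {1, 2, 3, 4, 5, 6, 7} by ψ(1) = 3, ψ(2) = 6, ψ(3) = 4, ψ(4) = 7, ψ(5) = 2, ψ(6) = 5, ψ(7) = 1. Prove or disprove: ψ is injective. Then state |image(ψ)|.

The values ψ(1), …, ψ(7) are 3, 6, 4, 7, 2, 5, 1 — all distinct.
So ψ(u) = ψ(v) only when u = v, and ψ is injective.
The image of ψ is {1, 2, 3, 4, 5, 6, 7}, which has 7 elements.

7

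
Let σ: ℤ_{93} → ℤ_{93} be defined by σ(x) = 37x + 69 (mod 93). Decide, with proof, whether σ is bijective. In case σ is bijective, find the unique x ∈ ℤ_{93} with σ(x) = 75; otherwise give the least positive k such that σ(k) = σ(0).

Recall: injectivity means: for all a, b in the domain, σ(a) = σ(b) implies a = b.
Suppose σ(a) = σ(b) in ℤ_{93}. Then 37a + 69 ≡ 37b + 69 (mod 93), hence 37(a − b) ≡ 0 (mod 93).
Since gcd(37, 93) = 1, 37 is invertible modulo 93, therefore a − b ≡ 0 (mod 93), i.e. a = b.
We now compute 37⁻¹ mod 93 explicitly. Euclid's algorithm: 93 = 2·37 + 19, 37 = 1·19 + 18, 19 = 1·18 + 1; back-substituting gives 1 = 88·37 − 35·93, so 37⁻¹ ≡ 88 (mod 93).
Then y ↦ 88(y − 69) is a two-sided inverse to σ, so every y ∈ ℤ_{93} has a preimage.
Therefore σ is bijective.
Since σ is bijective, we find σ⁻¹(75): we need 37x ≡ 75 − 69 ≡ 6 (mod 93). Using 37⁻¹ = 88: x ≡ 88·6 = 528 = 5·93 + 63, so x = 63.
Check: σ(63) = 37·63 + 69 = 2400 = 25·93 + 75 ≡ 75 (mod 93).

63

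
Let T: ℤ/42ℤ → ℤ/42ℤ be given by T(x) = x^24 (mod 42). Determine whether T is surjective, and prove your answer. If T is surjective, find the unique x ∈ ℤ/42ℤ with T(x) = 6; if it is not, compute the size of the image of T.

T(2): Repeated squaring mod 42: 2^1 ≡ 2, 2^2 ≡ 2² = 4, 2^4 ≡ 4² = 16, 2^8 ≡ 16² = 256 ≡ 4, 2^16 ≡ 4² = 16. Since 24 = 16 + 8, 2^24 ≡ 16·4: 16·4 = 64 ≡ 22. So 2^24 ≡ 22 (mod 42).
T(4): Repeated squaring mod 42: 4^1 ≡ 4, 4^2 ≡ 4² = 16, 4^4 ≡ 16² = 256 ≡ 4, 4^8 ≡ 4² = 16, 4^16 ≡ 16² = 256 ≡ 4. Since 24 = 16 + 8, 4^24 ≡ 4·16: 4·16 = 64 ≡ 22. So 4^24 ≡ 22 (mod 42).
So T(2) = T(4) = 22 while 2 ≠ 4, therefore T is not injective.
A non-injective map from the 42-element set ℤ/42ℤ to itself takes at most 41 distinct values, so it cannot be surjective. Thus T is not surjective.
Since T is not surjective, we determine |image(T)|. Computing x^24 mod 42 for each x (by repeated squaring, reducing mod 42 at every step), the values T(0), T(1), …, T(41) are: 0, 1, 22, 15, 22, 1, 36, 7, 22, 15, 22, 1, 36, 1, 28, 15, 22, 1, 36, 1, 22, 21, 22, 1, 36, 1, 22, 15, 28, 1, 36, 1, 22, 15, 22, 7, 36, 1, 22, 15, 22, 1.
The distinct values are {0, 1, 7, 15, 21, 22, 28, 36}; there are 8 of them.

8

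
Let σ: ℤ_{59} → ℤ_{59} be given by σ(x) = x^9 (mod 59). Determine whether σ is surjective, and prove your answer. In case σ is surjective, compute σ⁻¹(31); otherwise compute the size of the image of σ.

30

Since 59 is prime, the nonzero elements of ℤ_{59} form a cyclic group of order 58.
As gcd(9, 58) = 1, raising to the 9th power is a bijection on this group: if x_1^9 ≡ x_2^9 then (x_1x_2^{−1})^9 = 1, and the only element of order dividing gcd(9, 58) = 1 is 1, so x_1 = x_2.
With σ(0) = 0 this makes σ injective on all of ℤ_{59}, hence bijective (finite equal-size domain and codomain). In particular σ is surjective.
Since σ is surjective, we find the preimage of 31. The inverse of x ↦ x^9 on (ℤ_{59})^× is x ↦ x^13, because 9·13 = 117 = 2·58 + 1 ≡ 1 (mod 58) and x^{58} = 1 for x ≠ 0 (Fermat). So σ⁻¹(31) = 31^13 mod 59.
Repeated squaring mod 59: 31^1 ≡ 31, 31^2 ≡ 31² = 961 ≡ 17, 31^4 ≡ 17² = 289 ≡ 53, 31^8 ≡ 53² = 2809 ≡ 36. Since 13 = 8 + 4 + 1, 31^13 ≡ 36·53·31: 36·53 = 1908 ≡ 20, then 20·31 = 620 ≡ 30. So 31^13 ≡ 30 (mod 59).
Hence σ⁻¹(31) = 30.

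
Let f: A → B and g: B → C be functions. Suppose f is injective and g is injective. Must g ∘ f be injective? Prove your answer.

Suppose (g ∘ f)(u) = (g ∘ f)(v), i.e. g(f(u)) = g(f(v)).
Since g is injective, f(u) = f(v). Since f is injective, u = v. So g ∘ f is injective.

injective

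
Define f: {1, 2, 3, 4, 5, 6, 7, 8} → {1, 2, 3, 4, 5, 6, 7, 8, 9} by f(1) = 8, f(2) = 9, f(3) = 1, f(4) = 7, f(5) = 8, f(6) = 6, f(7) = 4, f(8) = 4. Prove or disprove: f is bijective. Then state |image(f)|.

f(1) = 8 = f(5) with 1 ≠ 5, so f is not injective, hence not bijective.
The image of f is {1, 4, 6, 7, 8, 9}, which has 6 elements.

6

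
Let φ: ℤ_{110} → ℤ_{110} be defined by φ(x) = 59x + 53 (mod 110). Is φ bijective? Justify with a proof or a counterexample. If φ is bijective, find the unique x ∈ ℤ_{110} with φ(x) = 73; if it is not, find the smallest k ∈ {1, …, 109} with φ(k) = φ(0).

60

By definition, injectivity means: for all u, v in the domain, φ(u) = φ(v) implies u = v.
If φ(u) = φ(v), then 59u ≡ 59v (mod 110). Because gcd(59, 110) = 1, we may cancel 59 to get u ≡ v (mod 110).
We now compute 59⁻¹ mod 110 explicitly. Euclid's algorithm: 110 = 1·59 + 51, 59 = 1·51 + 8, 51 = 6·8 + 3, 8 = 2·3 + 2, 3 = 1·2 + 1; back-substituting gives 1 = 69·59 − 37·110, so 59⁻¹ ≡ 69 (mod 110).
Then y ↦ 69(y − 53) is a two-sided inverse to φ, so every y ∈ ℤ_{110} has a preimage.
Therefore φ is bijective.
Since φ is bijective, we compute φ⁻¹(73): solve 59x + 53 ≡ 73 (mod 110), i.e. 59x ≡ 20 (mod 110).
Multiplying by 59⁻¹ = 69 gives x ≡ 69·20 = 1380 = 12·110 + 60 ≡ 60 (mod 110).
Check: φ(60) = 59·60 + 53 = 3593 = 32·110 + 73 ≡ 73 (mod 110).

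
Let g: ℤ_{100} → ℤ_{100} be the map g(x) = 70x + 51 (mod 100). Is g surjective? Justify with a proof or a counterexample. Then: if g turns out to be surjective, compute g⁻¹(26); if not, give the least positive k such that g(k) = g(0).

10

Recall that g is surjective if every y in the codomain equals g(x) for some x in the domain.
Since gcd(70, 100) = 10, we have 70x ≡ 0 (mod 10) for all x, so g(x) ≡ 1 (mod 10).
But 0 ≢ 1 (mod 10), so 0 ∈ ℤ_{100} has no preimage. So g is not surjective.
Since g is not surjective, we find the least positive k with g(k) = g(0): this means 70k ≡ 0 (mod 100), i.e. 100 ∣ 70k. Since gcd(70, 100) = 10, dividing through by 10 this holds exactly when 10 ∣ 7k, and as gcd(7, 10) = 1, exactly when 10 ∣ k.
The smallest positive such k is 10.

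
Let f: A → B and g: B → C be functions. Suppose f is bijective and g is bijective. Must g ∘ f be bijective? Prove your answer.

bijective

Injectivity: if g(f(a)) = g(f(b)) then f(a) = f(b) (g injective) so a = b (f injective).
Surjectivity: for c ∈ C pick b with g(b) = c, then a with f(a) = b; then (g ∘ f)(a) = c.
Hence g ∘ f is bijective.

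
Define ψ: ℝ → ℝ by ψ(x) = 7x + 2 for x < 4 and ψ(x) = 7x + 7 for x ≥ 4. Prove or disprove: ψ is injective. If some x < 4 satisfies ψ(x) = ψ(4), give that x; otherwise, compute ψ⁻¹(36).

Both pieces are strictly increasing (slopes 7 and 7), so each is injective on its own interval.
The left piece maps (−∞, 4) onto (−∞, 30); the right piece maps [4, ∞) onto [35, ∞).
These images are disjoint, so no value is attained by both pieces. Therefore ψ is injective.
Because the two images are disjoint, no x < 4 has ψ(x) = ψ(4), so we compute ψ⁻¹(36): 36 lies in [35, ∞), so solve 7x + 7 = 36: x = (36 − 7)/7 = 29/7.

29/7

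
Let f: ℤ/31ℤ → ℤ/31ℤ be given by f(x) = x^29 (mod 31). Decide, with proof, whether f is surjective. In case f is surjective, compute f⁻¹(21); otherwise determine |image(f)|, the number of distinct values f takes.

3

Since 31 is prime, the nonzero elements of ℤ/31ℤ form a cyclic group of order 30.
As gcd(29, 30) = 1, raising to the 29th power is a bijection on this group: if a^29 ≡ b^29 then (ab^{−1})^29 = 1, and the only element of order dividing gcd(29, 30) = 1 is 1, so a = b.
With f(0) = 0 this makes f injective on all of ℤ/31ℤ, hence bijective (finite equal-size domain and codomain). In particular f is surjective.
Since f is surjective, we find the preimage of 21. The inverse of x ↦ x^29 on (ℤ/31ℤ)^× is x ↦ x^29, because 29·29 = 841 = 28·30 + 1 ≡ 1 (mod 30) and x^{30} = 1 for x ≠ 0 (Fermat). So f⁻¹(21) = 21^29 mod 31.
Repeated squaring mod 31: 21^1 ≡ 21, 21^2 ≡ 21² = 441 ≡ 7, 21^4 ≡ 7² = 49 ≡ 18, 21^8 ≡ 18² = 324 ≡ 14, 21^16 ≡ 14² = 196 ≡ 10. Since 29 = 16 + 8 + 4 + 1, 21^29 ≡ 10·14·18·21: 10·14 = 140 ≡ 16, then 16·18 = 288 ≡ 9, then 9·21 = 189 ≡ 3. So 21^29 ≡ 3 (mod 31).
Hence f⁻¹(21) = 3.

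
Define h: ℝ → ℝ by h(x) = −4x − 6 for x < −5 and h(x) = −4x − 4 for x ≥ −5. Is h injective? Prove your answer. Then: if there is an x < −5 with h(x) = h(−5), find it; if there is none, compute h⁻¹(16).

Both pieces are strictly decreasing (slopes −4 and −4), so each is injective on its own interval.
The left piece maps (−∞, −5) onto (14, ∞); the right piece maps [−5, ∞) onto (−∞, 16].
These images overlap. In particular h(−5) = 16 (right piece), and solving −4x − 6 = 16 on the left piece gives x = −11/2 < −5.
So h(−11/2) = h(−5) with −11/2 ≠ −5, and h is not injective. This x = −11/2 is the requested value below −5.

-11/2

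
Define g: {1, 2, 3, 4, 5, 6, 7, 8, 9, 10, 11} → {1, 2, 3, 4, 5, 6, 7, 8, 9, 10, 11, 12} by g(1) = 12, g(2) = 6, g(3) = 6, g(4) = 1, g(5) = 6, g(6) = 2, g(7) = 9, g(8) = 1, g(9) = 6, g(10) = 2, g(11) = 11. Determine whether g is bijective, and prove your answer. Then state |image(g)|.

g(2) = 6 = g(3) with 2 ≠ 3, so g is not injective, hence not bijective.
The image of g is {1, 2, 6, 9, 11, 12}, which has 6 elements.

6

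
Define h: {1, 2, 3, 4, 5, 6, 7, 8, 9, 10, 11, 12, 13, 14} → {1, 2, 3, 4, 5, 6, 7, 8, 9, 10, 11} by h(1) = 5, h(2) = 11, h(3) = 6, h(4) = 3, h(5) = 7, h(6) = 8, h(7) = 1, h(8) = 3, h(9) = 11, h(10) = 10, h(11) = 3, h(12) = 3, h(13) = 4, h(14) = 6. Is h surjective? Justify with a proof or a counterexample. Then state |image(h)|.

No element maps to 2, so h is not surjective.
The image of h is {1, 3, 4, 5, 6, 7, 8, 10, 11}, which has 9 elements.

9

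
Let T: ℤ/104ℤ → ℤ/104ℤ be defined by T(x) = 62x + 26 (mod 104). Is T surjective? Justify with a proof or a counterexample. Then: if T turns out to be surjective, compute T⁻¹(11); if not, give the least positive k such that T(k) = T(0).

By definition, T is surjective if every y in the codomain equals T(x) for some x in the domain.
Since gcd(62, 104) = 2, we have 62x ≡ 0 (mod 2) for all x, so T(x) ≡ 0 (mod 2).
But 1 ≢ 0 (mod 2), so 1 ∈ ℤ/104ℤ has no preimage. Therefore T is not surjective.
Since T is not surjective, we find the least positive k with T(k) = T(0): this means 62k ≡ 0 (mod 104), i.e. 104 ∣ 62k. Since gcd(62, 104) = 2, dividing through by 2 this holds exactly when 52 ∣ 31k, and as gcd(31, 52) = 1, exactly when 52 ∣ k.
The smallest positive such k is 52.

52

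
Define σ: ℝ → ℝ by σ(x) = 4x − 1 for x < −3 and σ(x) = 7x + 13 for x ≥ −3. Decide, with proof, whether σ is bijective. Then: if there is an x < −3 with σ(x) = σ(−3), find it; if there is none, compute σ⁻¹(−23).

Both pieces are strictly increasing (slopes 4 and 7), so each is injective on its own interval.
The left piece maps (−∞, −3) onto (−∞, −13); the right piece maps [−3, ∞) onto [−8, ∞).
The images leave a gap (−13 has no preimage), so σ is not surjective, hence not bijective.
Because the two images are disjoint, no x < −3 has σ(x) = σ(−3), so we compute σ⁻¹(−23): −23 lies in (−∞, −13), so solve 4x − 1 = −23: x = (−23 + 1)/4 = −11/2.

-11/2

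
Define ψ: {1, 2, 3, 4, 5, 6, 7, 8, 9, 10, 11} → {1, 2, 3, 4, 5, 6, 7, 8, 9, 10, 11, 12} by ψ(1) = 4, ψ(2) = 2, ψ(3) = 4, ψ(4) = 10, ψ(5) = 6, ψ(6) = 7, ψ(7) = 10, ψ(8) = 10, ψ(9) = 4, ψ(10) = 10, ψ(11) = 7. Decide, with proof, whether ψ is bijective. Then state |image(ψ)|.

ψ(1) = 4 = ψ(3) with 1 ≠ 3, so ψ is not injective, hence not bijective.
The image of ψ is {2, 4, 6, 7, 10}, which has 5 elements.

5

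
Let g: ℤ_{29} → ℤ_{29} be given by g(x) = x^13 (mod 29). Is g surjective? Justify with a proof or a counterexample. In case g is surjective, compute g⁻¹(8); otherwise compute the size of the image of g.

18

Since 29 is prime, the nonzero elements of ℤ_{29} form a cyclic group of order 28.
As gcd(13, 28) = 1, raising to the 13th power is a bijection on this group: if s^13 ≡ t^13 then (st^{−1})^13 = 1, and the only element of order dividing gcd(13, 28) = 1 is 1, so s = t.
With g(0) = 0 this makes g injective on all of ℤ_{29}, hence bijective (finite equal-size domain and codomain). In particular g is surjective.
Since g is surjective, we find the preimage of 8. The inverse of x ↦ x^13 on (ℤ_{29})^× is x ↦ x^13, because 13·13 = 169 = 6·28 + 1 ≡ 1 (mod 28) and x^{28} = 1 for x ≠ 0 (Fermat). So g⁻¹(8) = 8^13 mod 29.
Repeated squaring mod 29: 8^1 ≡ 8, 8^2 ≡ 8² = 64 ≡ 6, 8^4 ≡ 6² = 36 ≡ 7, 8^8 ≡ 7² = 49 ≡ 20. Since 13 = 8 + 4 + 1, 8^13 ≡ 20·7·8: 20·7 = 140 ≡ 24, then 24·8 = 192 ≡ 18. So 8^13 ≡ 18 (mod 29).
Hence g⁻¹(8) = 18.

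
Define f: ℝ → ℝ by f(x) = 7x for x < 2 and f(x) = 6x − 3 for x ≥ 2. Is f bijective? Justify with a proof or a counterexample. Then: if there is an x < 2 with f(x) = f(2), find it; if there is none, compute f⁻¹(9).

9/7

Both pieces are strictly increasing (slopes 7 and 6), so each is injective on its own interval.
The left piece maps (−∞, 2) onto (−∞, 14); the right piece maps [2, ∞) onto [9, ∞).
These images overlap. In particular f(2) = 9 (right piece), and solving 7x = 9 on the left piece gives x = 9/7 < 2.
So f(9/7) = f(2) with 9/7 ≠ 2, and f is not injective, hence not bijective. This x = 9/7 is the requested value below 2.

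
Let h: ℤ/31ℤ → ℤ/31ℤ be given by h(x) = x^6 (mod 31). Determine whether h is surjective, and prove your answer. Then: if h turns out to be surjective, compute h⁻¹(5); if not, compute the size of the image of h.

6

h(1) = 1^6 = 1.
h(5): Repeated squaring mod 31: 5^1 ≡ 5, 5^2 ≡ 5² = 25, 5^4 ≡ 25² = 625 ≡ 5. Since 6 = 4 + 2, 5^6 ≡ 5·25: 5·25 = 125 ≡ 1. So 5^6 ≡ 1 (mod 31).
So h(1) = h(5) = 1 while 1 ≠ 5, therefore h is not injective.
A non-injective map from the 31-element set ℤ/31ℤ to itself takes at most 30 distinct values, so it cannot be surjective. Thus h is not surjective.
Since h is not surjective, we determine |image(h)|. Computing x^6 mod 31 for each x (by repeated squaring, reducing mod 31 at every step), the values h(0), h(1), …, h(30) are: 0, 1, 2, 16, 4, 1, 1, 4, 8, 8, 2, 4, 2, 16, 8, 16, 16, 8, 16, 2, 4, 2, 8, 8, 4, 1, 1, 4, 16, 2, 1.
The distinct values are {0, 1, 2, 4, 8, 16}; there are 6 of them.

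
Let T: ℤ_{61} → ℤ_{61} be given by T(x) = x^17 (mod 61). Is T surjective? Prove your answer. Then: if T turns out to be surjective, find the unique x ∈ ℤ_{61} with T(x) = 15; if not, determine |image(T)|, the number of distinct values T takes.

Since 61 is prime, the nonzero elements of ℤ_{61} form a cyclic group of order 60.
As gcd(17, 60) = 1, raising to the 17th power is a bijection on this group: if u^17 ≡ v^17 then (uv^{−1})^17 = 1, and the only element of order dividing gcd(17, 60) = 1 is 1, so u = v.
With T(0) = 0 this makes T injective on all of ℤ_{61}, hence bijective (finite equal-size domain and codomain). In particular T is surjective.
Since T is surjective, we find the preimage of 15. The inverse of x ↦ x^17 on (ℤ_{61})^× is x ↦ x^53, because 17·53 = 901 = 15·60 + 1 ≡ 1 (mod 60) and x^{60} = 1 for x ≠ 0 (Fermat). So T⁻¹(15) = 15^53 mod 61.
Repeated squaring mod 61: 15^1 ≡ 15, 15^2 ≡ 15² = 225 ≡ 42, 15^4 ≡ 42² = 1764 ≡ 56, 15^8 ≡ 56² = 3136 ≡ 25, 15^16 ≡ 25² = 625 ≡ 15, 15^32 ≡ 15² = 225 ≡ 42. Since 53 = 32 + 16 + 4 + 1, 15^53 ≡ 42·15·56·15: 42·15 = 630 ≡ 20, then 20·56 = 1120 ≡ 22, then 22·15 = 330 ≡ 25. So 15^53 ≡ 25 (mod 61).
Hence T⁻¹(15) = 25.

25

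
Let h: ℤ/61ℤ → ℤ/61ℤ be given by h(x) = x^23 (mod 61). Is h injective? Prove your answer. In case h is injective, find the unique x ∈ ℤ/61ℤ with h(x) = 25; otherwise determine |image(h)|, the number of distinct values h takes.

15

Since 61 is prime, the nonzero elements of ℤ/61ℤ form a cyclic group of order 60.
As gcd(23, 60) = 1, raising to the 23rd power is a bijection on this group: if a^23 ≡ b^23 then (ab^{−1})^23 = 1, and the only element of order dividing gcd(23, 60) = 1 is 1, so a = b.
With h(0) = 0 this makes h injective on all of ℤ/61ℤ, hence bijective (finite equal-size domain and codomain). In particular h is injective.
Since h is injective, we find the preimage of 25. The inverse of x ↦ x^23 on (ℤ/61ℤ)^× is x ↦ x^47, because 23·47 = 1081 = 18·60 + 1 ≡ 1 (mod 60) and x^{60} = 1 for x ≠ 0 (Fermat). So h⁻¹(25) = 25^47 mod 61.
Repeated squaring mod 61: 25^1 ≡ 25, 25^2 ≡ 25² = 625 ≡ 15, 25^4 ≡ 15² = 225 ≡ 42, 25^8 ≡ 42² = 1764 ≡ 56, 25^16 ≡ 56² = 3136 ≡ 25, 25^32 ≡ 25² = 625 ≡ 15. Since 47 = 32 + 8 + 4 + 2 + 1, 25^47 ≡ 15·56·42·15·25: 15·56 = 840 ≡ 47, then 47·42 = 1974 ≡ 22, then 22·15 = 330 ≡ 25, then 25·25 = 625 ≡ 15. So 25^47 ≡ 15 (mod 61).
Hence h⁻¹(25) = 15.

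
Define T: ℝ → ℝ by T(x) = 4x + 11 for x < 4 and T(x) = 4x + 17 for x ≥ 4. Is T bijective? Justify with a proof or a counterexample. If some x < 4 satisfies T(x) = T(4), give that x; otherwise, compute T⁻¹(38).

21/4

Both pieces are strictly increasing (slopes 4 and 4), so each is injective on its own interval.
The left piece maps (−∞, 4) onto (−∞, 27); the right piece maps [4, ∞) onto [33, ∞).
The images leave a gap (27 has no preimage), so T is not surjective, hence not bijective.
Because the two images are disjoint, no x < 4 has T(x) = T(4), so we compute T⁻¹(38): 38 lies in [33, ∞), so solve 4x + 17 = 38: x = (38 − 17)/4 = 21/4.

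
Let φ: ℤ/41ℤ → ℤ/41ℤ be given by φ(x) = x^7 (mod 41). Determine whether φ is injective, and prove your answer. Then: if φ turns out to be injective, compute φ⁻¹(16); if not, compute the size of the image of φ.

Since 41 is prime, the nonzero elements of ℤ/41ℤ form a cyclic group of order 40.
As gcd(7, 40) = 1, raising to the 7th power is a bijection on this group: if x_1^7 ≡ x_2^7 then (x_1x_2^{−1})^7 = 1, and the only element of order dividing gcd(7, 40) = 1 is 1, so x_1 = x_2.
With φ(0) = 0 this makes φ injective on all of ℤ/41ℤ, hence bijective (finite equal-size domain and codomain). In particular φ is injective.
Since φ is injective, we find the preimage of 16. The inverse of x ↦ x^7 on (ℤ/41ℤ)^× is x ↦ x^23, because 7·23 = 161 = 4·40 + 1 ≡ 1 (mod 40) and x^{40} = 1 for x ≠ 0 (Fermat). So φ⁻¹(16) = 16^23 mod 41.
Repeated squaring mod 41: 16^1 ≡ 16, 16^2 ≡ 16² = 256 ≡ 10, 16^4 ≡ 10² = 100 ≡ 18, 16^8 ≡ 18² = 324 ≡ 37, 16^16 ≡ 37² = 1369 ≡ 16. Since 23 = 16 + 4 + 2 + 1, 16^23 ≡ 16·18·10·16: 16·18 = 288 ≡ 1, then 1·10 = 10, then 10·16 = 160 ≡ 37. So 16^23 ≡ 37 (mod 41).
Hence φ⁻¹(16) = 37.

37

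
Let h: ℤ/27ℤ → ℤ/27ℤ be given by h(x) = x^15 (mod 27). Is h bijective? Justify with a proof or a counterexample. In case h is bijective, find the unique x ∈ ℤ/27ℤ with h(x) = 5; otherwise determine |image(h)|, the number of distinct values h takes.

h(0) = 0^15 = 0.
h(3): Repeated squaring mod 27: 3^1 ≡ 3, 3^2 ≡ 3² = 9, 3^4 ≡ 9² = 81 ≡ 0, 3^8 ≡ 0² = 0. Since 15 = 8 + 4 + 2 + 1, 3^15 ≡ 0·0·9·3: 0·0 = 0, then 0·9 = 0, then 0·3 = 0. So 3^15 ≡ 0 (mod 27).
So h(0) = h(3) = 0 while 0 ≠ 3, therefore h is not injective, hence not bijective.
Since h is not bijective, we determine |image(h)|. Computing x^15 mod 27 for each x (by repeated squaring, reducing mod 27 at every step), the values h(0), h(1), …, h(26) are: 0, 1, 17, 0, 19, 8, 0, 10, 26, 0, 1, 17, 0, 19, 8, 0, 10, 26, 0, 1, 17, 0, 19, 8, 0, 10, 26.
The distinct values are {0, 1, 8, 10, 17, 19, 26}; there are 7 of them.

7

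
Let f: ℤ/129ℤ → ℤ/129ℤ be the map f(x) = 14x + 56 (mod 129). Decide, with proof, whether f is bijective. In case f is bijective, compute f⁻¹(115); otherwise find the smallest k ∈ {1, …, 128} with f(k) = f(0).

124

If f(s) = f(t), then 14s ≡ 14t (mod 129). Because gcd(14, 129) = 1, we may cancel 14 to get s ≡ t (mod 129).
We now compute 14⁻¹ mod 129 explicitly. Euclid's algorithm: 129 = 9·14 + 3, 14 = 4·3 + 2, 3 = 1·2 + 1; back-substituting gives 1 = 83·14 − 9·129, so 14⁻¹ ≡ 83 (mod 129).
Then y ↦ 83(y − 56) is a two-sided inverse to f, so every y ∈ ℤ/129ℤ has a preimage.
Hence f is bijective.
Since f is bijective, we find f⁻¹(115): we need 14x ≡ 115 − 56 ≡ 59 (mod 129). Using 14⁻¹ = 83: x ≡ 83·59 = 4897 = 37·129 + 124, so x = 124.
Check: f(124) = 14·124 + 56 = 1792 = 13·129 + 115 ≡ 115 (mod 129).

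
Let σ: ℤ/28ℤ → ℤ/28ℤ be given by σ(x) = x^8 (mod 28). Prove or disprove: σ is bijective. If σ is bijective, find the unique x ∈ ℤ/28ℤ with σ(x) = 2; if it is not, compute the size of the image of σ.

σ(6): Repeated squaring mod 28: 6^1 ≡ 6, 6^2 ≡ 6² = 36 ≡ 8, 6^4 ≡ 8² = 64 ≡ 8, 6^8 ≡ 8² = 64 ≡ 8. So 6^8 ≡ 8 (mod 28).
σ(8): Repeated squaring mod 28: 8^1 ≡ 8, 8^2 ≡ 8² = 64 ≡ 8, 8^4 ≡ 8² = 64 ≡ 8, 8^8 ≡ 8² = 64 ≡ 8. So 8^8 ≡ 8 (mod 28).
So σ(6) = σ(8) = 8 while 6 ≠ 8, thus σ is not injective, hence not bijective.
Since σ is not bijective, we determine |image(σ)|. Computing x^8 mod 28 for each x (by repeated squaring, reducing mod 28 at every step), the values σ(0), σ(1), …, σ(27) are: 0, 1, 4, 9, 16, 25, 8, 21, 8, 25, 16, 9, 4, 1, 0, 1, 4, 9, 16, 25, 8, 21, 8, 25, 16, 9, 4, 1.
The distinct values are {0, 1, 4, 8, 9, 16, 21, 25}; there are 8 of them.

8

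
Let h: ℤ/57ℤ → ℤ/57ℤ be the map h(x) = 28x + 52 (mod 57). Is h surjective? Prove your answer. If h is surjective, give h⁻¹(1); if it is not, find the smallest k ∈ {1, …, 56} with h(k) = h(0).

45

Since gcd(28, 57) = 1, 28 is invertible modulo 57. Euclid's algorithm: 57 = 2·28 + 1; back-substituting gives 1 = 55·28 − 27·57, so 28⁻¹ ≡ 55 (mod 57).
Then y ↦ 55(y − 52) is a two-sided inverse to h, so every y ∈ ℤ/57ℤ has a preimage.
Hence h is surjective.
Since h is surjective, we find h⁻¹(1): we need 28x ≡ 1 − 52 ≡ 6 (mod 57). Using 28⁻¹ = 55: x ≡ 55·6 = 330 = 5·57 + 45, so x = 45.
Check: h(45) = 28·45 + 52 = 1312 = 23·57 + 1 ≡ 1 (mod 57).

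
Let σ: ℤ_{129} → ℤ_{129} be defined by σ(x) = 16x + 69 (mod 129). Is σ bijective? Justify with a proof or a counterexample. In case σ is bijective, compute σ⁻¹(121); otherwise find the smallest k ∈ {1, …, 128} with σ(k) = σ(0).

Suppose σ(x_1) = σ(x_2) in ℤ_{129}. Then 16x_1 + 69 ≡ 16x_2 + 69 (mod 129), so 16(x_1 − x_2) ≡ 0 (mod 129).
Since gcd(16, 129) = 1, 16 is invertible modulo 129, so x_1 − x_2 ≡ 0 (mod 129), i.e. x_1 = x_2.
We now compute 16⁻¹ mod 129 explicitly. Euclid's algorithm: 129 = 8·16 + 1; back-substituting gives 1 = 121·16 − 15·129, so 16⁻¹ ≡ 121 (mod 129).
For any y ∈ ℤ_{129}, x = 121(y − 69) mod 129 satisfies σ(x) = 16·121(y − 69) + 69 ≡ y (since 16·121 ≡ 1 mod 129). So every y has a preimage.
So σ is bijective.
Since σ is bijective, we find σ⁻¹(121): we need 16x ≡ 121 − 69 ≡ 52 (mod 129). Using 16⁻¹ = 121: x ≡ 121·52 = 6292 = 48·129 + 100, so x = 100.
Check: σ(100) = 16·100 + 69 = 1669 = 12·129 + 121 ≡ 121 (mod 129).

100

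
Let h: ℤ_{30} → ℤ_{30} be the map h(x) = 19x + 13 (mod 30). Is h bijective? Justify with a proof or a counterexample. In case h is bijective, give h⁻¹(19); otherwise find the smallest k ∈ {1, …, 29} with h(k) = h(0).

If h(a) = h(b), then 19a ≡ 19b (mod 30). Because gcd(19, 30) = 1, we may cancel 19 to get a ≡ b (mod 30).
We now compute 19⁻¹ mod 30 explicitly. Euclid's algorithm: 30 = 1·19 + 11, 19 = 1·11 + 8, 11 = 1·8 + 3, 8 = 2·3 + 2, 3 = 1·2 + 1; back-substituting gives 1 = 19·19 − 12·30, so 19⁻¹ ≡ 19 (mod 30).
Then y ↦ 19(y − 13) is a two-sided inverse to h, so every y ∈ ℤ_{30} has a preimage.
So h is bijective.
Since h is bijective, we compute h⁻¹(19): solve 19x + 13 ≡ 19 (mod 30), i.e. 19x ≡ 6 (mod 30).
Multiplying by 19⁻¹ = 19 gives x ≡ 19·6 = 114 = 3·30 + 24 ≡ 24 (mod 30).
Check: h(24) = 19·24 + 13 = 469 = 15·30 + 19 ≡ 19 (mod 30).

24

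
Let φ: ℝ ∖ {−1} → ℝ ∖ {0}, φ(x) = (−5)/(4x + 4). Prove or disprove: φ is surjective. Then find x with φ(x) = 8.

For any y ≠ 0, solving y(4x + 4) = −5 for x gives a well-defined x ≠ −1. So φ is surjective.
Solving φ(x) = 8: cross-multiplying gives −5 = 8(4x + 4), which rearranges to −32x = 37, so x = −37/32.

-37/32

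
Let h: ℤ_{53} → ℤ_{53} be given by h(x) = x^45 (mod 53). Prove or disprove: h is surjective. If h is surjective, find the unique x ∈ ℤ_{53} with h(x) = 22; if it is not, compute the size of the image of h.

27

Since 53 is prime, the nonzero elements of ℤ_{53} form a cyclic group of order 52.
As gcd(45, 52) = 1, raising to the 45th power is a bijection on this group: if x_1^45 ≡ x_2^45 then (x_1x_2^{−1})^45 = 1, and the only element of order dividing gcd(45, 52) = 1 is 1, so x_1 = x_2.
With h(0) = 0 this makes h injective on all of ℤ_{53}, hence bijective (finite equal-size domain and codomain). In particular h is surjective.
Since h is surjective, we find the preimage of 22. The inverse of x ↦ x^45 on (ℤ_{53})^× is x ↦ x^37, because 45·37 = 1665 = 32·52 + 1 ≡ 1 (mod 52) and x^{52} = 1 for x ≠ 0 (Fermat). So h⁻¹(22) = 22^37 mod 53.
Repeated squaring mod 53: 22^1 ≡ 22, 22^2 ≡ 22² = 484 ≡ 7, 22^4 ≡ 7² = 49, 22^8 ≡ 49² = 2401 ≡ 16, 22^16 ≡ 16² = 256 ≡ 44, 22^32 ≡ 44² = 1936 ≡ 28. Since 37 = 32 + 4 + 1, 22^37 ≡ 28·49·22: 28·49 = 1372 ≡ 47, then 47·22 = 1034 ≡ 27. So 22^37 ≡ 27 (mod 53).
Hence h⁻¹(22) = 27.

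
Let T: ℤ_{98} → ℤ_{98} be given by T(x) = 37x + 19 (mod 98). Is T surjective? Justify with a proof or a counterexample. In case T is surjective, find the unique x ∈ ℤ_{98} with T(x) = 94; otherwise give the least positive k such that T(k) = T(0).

Since gcd(37, 98) = 1, 37 is invertible modulo 98. Euclid's algorithm: 98 = 2·37 + 24, 37 = 1·24 + 13, 24 = 1·13 + 11, 13 = 1·11 + 2, 11 = 5·2 + 1; back-substituting gives 1 = 53·37 − 20·98, so 37⁻¹ ≡ 53 (mod 98).
For any y ∈ ℤ_{98}, x = 53(y − 19) mod 98 satisfies T(x) = 37·53(y − 19) + 19 ≡ y (since 37·53 ≡ 1 mod 98). So every y has a preimage.
Therefore T is surjective.
Since T is surjective, we compute T⁻¹(94): solve 37x + 19 ≡ 94 (mod 98), i.e. 37x ≡ 75 (mod 98).
Multiplying by 37⁻¹ = 53 gives x ≡ 53·75 = 3975 = 40·98 + 55 ≡ 55 (mod 98).
Check: T(55) = 37·55 + 19 = 2054 = 20·98 + 94 ≡ 94 (mod 98).

55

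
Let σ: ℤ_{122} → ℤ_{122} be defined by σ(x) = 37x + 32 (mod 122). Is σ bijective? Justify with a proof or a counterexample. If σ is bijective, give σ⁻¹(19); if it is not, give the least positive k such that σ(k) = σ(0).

59

Recall: σ is injective when σ(u) = σ(v) forces u = v.
If σ(u) = σ(v), then 37u ≡ 37v (mod 122). Because gcd(37, 122) = 1, we may cancel 37 to get u ≡ v (mod 122).
We now compute 37⁻¹ mod 122 explicitly. Euclid's algorithm: 122 = 3·37 + 11, 37 = 3·11 + 4, 11 = 2·4 + 3, 4 = 1·3 + 1; back-substituting gives 1 = 33·37 − 10·122, so 37⁻¹ ≡ 33 (mod 122).
Then y ↦ 33(y − 32) is a two-sided inverse to σ, so every y ∈ ℤ_{122} has a preimage.
Hence σ is bijective.
Since σ is bijective, we find σ⁻¹(19): we need 37x ≡ 19 − 32 ≡ 109 (mod 122). Using 37⁻¹ = 33: x ≡ 33·109 = 3597 = 29·122 + 59, so x = 59.
Check: σ(59) = 37·59 + 32 = 2215 = 18·122 + 19 ≡ 19 (mod 122).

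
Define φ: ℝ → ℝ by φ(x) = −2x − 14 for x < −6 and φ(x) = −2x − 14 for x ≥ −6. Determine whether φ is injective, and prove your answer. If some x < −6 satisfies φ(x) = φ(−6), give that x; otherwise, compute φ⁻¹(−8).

Both pieces are strictly decreasing (slopes −2 and −2), so each is injective on its own interval.
The left piece maps (−∞, −6) onto (−2, ∞); the right piece maps [−6, ∞) onto (−∞, −2].
These images are disjoint, so no value is attained by both pieces. So φ is injective.
Because the two images are disjoint, no x < −6 has φ(x) = φ(−6), so we compute φ⁻¹(−8): −8 lies in (−∞, −2], so solve −2x − 14 = −8: x = (−8 + 14)/(−2) = −3.

-3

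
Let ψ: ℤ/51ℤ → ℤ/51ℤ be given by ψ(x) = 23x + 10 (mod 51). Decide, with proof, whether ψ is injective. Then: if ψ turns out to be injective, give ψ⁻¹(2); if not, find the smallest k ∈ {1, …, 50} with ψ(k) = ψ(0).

By definition, ψ is injective if ψ(a) = ψ(b) implies a = b.
If ψ(a) = ψ(b), then 23a ≡ 23b (mod 51). Because gcd(23, 51) = 1, we may cancel 23 to get a ≡ b (mod 51).
Hence ψ is injective.
We now compute 23⁻¹ mod 51 explicitly. Euclid's algorithm: 51 = 2·23 + 5, 23 = 4·5 + 3, 5 = 1·3 + 2, 3 = 1·2 + 1; back-substituting gives 1 = 20·23 − 9·51, so 23⁻¹ ≡ 20 (mod 51).
Since ψ is injective, we compute ψ⁻¹(2): solve 23x + 10 ≡ 2 (mod 51), i.e. 23x ≡ 43 (mod 51).
Multiplying by 23⁻¹ = 20 gives x ≡ 20·43 = 860 = 16·51 + 44 ≡ 44 (mod 51).
Check: ψ(44) = 23·44 + 10 = 1022 = 20·51 + 2 ≡ 2 (mod 51).

44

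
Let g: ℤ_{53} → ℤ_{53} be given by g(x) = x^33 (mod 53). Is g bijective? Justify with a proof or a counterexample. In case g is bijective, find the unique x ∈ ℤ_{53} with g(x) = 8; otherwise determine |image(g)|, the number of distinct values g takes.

12

Since 53 is prime, the nonzero elements of ℤ_{53} form a cyclic group of order 52.
As gcd(33, 52) = 1, raising to the 33rd power is a bijection on this group: if s^33 ≡ t^33 then (st^{−1})^33 = 1, and the only element of order dividing gcd(33, 52) = 1 is 1, so s = t.
With g(0) = 0 this makes g injective on all of ℤ_{53}, hence bijective (finite equal-size domain and codomain). In particular g is bijective.
Since g is bijective, we find the preimage of 8. The inverse of x ↦ x^33 on (ℤ_{53})^× is x ↦ x^41, because 33·41 = 1353 = 26·52 + 1 ≡ 1 (mod 52) and x^{52} = 1 for x ≠ 0 (Fermat). So g⁻¹(8) = 8^41 mod 53.
Repeated squaring mod 53: 8^1 ≡ 8, 8^2 ≡ 8² = 64 ≡ 11, 8^4 ≡ 11² = 121 ≡ 15, 8^8 ≡ 15² = 225 ≡ 13, 8^16 ≡ 13² = 169 ≡ 10, 8^32 ≡ 10² = 100 ≡ 47. Since 41 = 32 + 8 + 1, 8^41 ≡ 47·13·8: 47·13 = 611 ≡ 28, then 28·8 = 224 ≡ 12. So 8^41 ≡ 12 (mod 53).
Hence g⁻¹(8) = 12.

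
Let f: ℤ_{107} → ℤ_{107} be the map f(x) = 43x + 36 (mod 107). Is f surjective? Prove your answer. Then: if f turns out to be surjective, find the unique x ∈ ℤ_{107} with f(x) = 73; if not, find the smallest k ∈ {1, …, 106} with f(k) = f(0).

Recall that f is surjective if every y in the codomain equals f(x) for some x in the domain.
Since gcd(43, 107) = 1, 43 is invertible modulo 107. Euclid's algorithm: 107 = 2·43 + 21, 43 = 2·21 + 1; back-substituting gives 1 = 5·43 − 2·107, so 43⁻¹ ≡ 5 (mod 107).
For any y ∈ ℤ_{107}, x = 5(y − 36) mod 107 satisfies f(x) = 43·5(y − 36) + 36 ≡ y (since 43·5 ≡ 1 mod 107). So every y has a preimage.
Therefore f is surjective.
Since f is surjective, we find f⁻¹(73): we need 43x ≡ 73 − 36 ≡ 37 (mod 107). Using 43⁻¹ = 5: x ≡ 5·37 = 185 = 1·107 + 78, so x = 78.
Check: f(78) = 43·78 + 36 = 3390 = 31·107 + 73 ≡ 73 (mod 107).

78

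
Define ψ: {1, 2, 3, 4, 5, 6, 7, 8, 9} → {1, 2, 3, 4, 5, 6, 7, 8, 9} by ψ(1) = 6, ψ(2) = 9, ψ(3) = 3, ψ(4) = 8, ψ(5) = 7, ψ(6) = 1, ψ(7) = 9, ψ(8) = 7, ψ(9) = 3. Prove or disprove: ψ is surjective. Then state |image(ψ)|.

6

No element maps to 2, so ψ is not surjective.
The image of ψ is {1, 3, 6, 7, 8, 9}, which has 6 elements.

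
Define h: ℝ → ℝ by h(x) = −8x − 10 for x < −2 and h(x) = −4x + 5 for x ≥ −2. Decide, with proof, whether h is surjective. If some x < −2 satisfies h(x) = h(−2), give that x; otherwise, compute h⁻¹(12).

-23/8

Both pieces are strictly decreasing (slopes −8 and −4), so each is injective on its own interval.
The left piece maps (−∞, −2) onto (6, ∞); the right piece maps [−2, ∞) onto (−∞, 13].
The union (6, ∞) ∪ (−∞, 13] covers ℝ, so h is surjective.
For the follow-up: the images overlap, so an x < −2 with h(x) = h(−2) exists. h(−2) = 13; solving −8x − 10 = 13 for x < −2 gives x = (13 + 10)/(−8) = −23/8.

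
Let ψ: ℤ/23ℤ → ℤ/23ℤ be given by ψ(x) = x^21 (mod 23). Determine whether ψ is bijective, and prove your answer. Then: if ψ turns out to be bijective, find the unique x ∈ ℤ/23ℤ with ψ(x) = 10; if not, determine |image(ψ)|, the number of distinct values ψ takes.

Since 23 is prime, the nonzero elements of ℤ/23ℤ form a cyclic group of order 22.
As gcd(21, 22) = 1, raising to the 21st power is a bijection on this group: if x_1^21 ≡ x_2^21 then (x_1x_2^{−1})^21 = 1, and the only element of order dividing gcd(21, 22) = 1 is 1, so x_1 = x_2.
With ψ(0) = 0 this makes ψ injective on all of ℤ/23ℤ, hence bijective (finite equal-size domain and codomain). In particular ψ is bijective.
Since ψ is bijective, we find the preimage of 10. The inverse of x ↦ x^21 on (ℤ/23ℤ)^× is x ↦ x^21, because 21·21 = 441 = 20·22 + 1 ≡ 1 (mod 22) and x^{22} = 1 for x ≠ 0 (Fermat). So ψ⁻¹(10) = 10^21 mod 23.
Repeated squaring mod 23: 10^1 ≡ 10, 10^2 ≡ 10² = 100 ≡ 8, 10^4 ≡ 8² = 64 ≡ 18, 10^8 ≡ 18² = 324 ≡ 2, 10^16 ≡ 2² = 4. Since 21 = 16 + 4 + 1, 10^21 ≡ 4·18·10: 4·18 = 72 ≡ 3, then 3·10 = 30 ≡ 7. So 10^21 ≡ 7 (mod 23).
Hence ψ⁻¹(10) = 7.

7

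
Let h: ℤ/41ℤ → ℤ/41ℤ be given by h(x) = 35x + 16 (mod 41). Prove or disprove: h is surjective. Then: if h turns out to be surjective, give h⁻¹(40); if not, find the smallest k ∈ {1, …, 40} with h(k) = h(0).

Since gcd(35, 41) = 1, 35 is invertible modulo 41. Euclid's algorithm: 41 = 1·35 + 6, 35 = 5·6 + 5, 6 = 1·5 + 1; back-substituting gives 1 = 34·35 − 29·41, so 35⁻¹ ≡ 34 (mod 41).
Then y ↦ 34(y − 16) is a two-sided inverse to h, so every y ∈ ℤ/41ℤ has a preimage.
Therefore h is surjective.
Since h is surjective, we compute h⁻¹(40): solve 35x + 16 ≡ 40 (mod 41), i.e. 35x ≡ 24 (mod 41).
Multiplying by 35⁻¹ = 34 gives x ≡ 34·24 = 816 = 19·41 + 37 ≡ 37 (mod 41).
Check: h(37) = 35·37 + 16 = 1311 = 31·41 + 40 ≡ 40 (mod 41).

37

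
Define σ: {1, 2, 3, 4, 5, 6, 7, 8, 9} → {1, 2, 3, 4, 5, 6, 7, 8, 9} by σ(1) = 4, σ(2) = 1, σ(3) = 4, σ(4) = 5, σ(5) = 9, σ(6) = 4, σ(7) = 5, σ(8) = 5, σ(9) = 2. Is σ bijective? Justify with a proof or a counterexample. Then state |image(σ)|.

σ(1) = 4 = σ(3) with 1 ≠ 3, so σ is not injective, hence not bijective.
The image of σ is {1, 2, 4, 5, 9}, which has 5 elements.

5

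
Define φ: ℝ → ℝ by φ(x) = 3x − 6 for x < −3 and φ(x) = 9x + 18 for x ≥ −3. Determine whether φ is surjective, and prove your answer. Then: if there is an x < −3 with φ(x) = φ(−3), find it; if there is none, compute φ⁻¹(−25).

-19/3

Both pieces are strictly increasing (slopes 3 and 9), so each is injective on its own interval.
The left piece maps (−∞, −3) onto (−∞, −15); the right piece maps [−3, ∞) onto [−9, ∞).
The union (−∞, −15) ∪ [−9, ∞) omits the interval between −15 and −9; in particular −15 has no preimage. So φ is not surjective.
Because the two images are disjoint, no x < −3 has φ(x) = φ(−3), so we compute φ⁻¹(−25): −25 lies in (−∞, −15), so solve 3x − 6 = −25: x = (−25 + 6)/3 = −19/3.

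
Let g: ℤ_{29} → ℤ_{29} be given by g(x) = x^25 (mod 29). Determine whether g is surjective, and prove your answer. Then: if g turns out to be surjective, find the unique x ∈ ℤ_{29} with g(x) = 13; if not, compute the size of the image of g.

Since 29 is prime, the nonzero elements of ℤ_{29} form a cyclic group of order 28.
As gcd(25, 28) = 1, raising to the 25th power is a bijection on this group: if x_1^25 ≡ x_2^25 then (x_1x_2^{−1})^25 = 1, and the only element of order dividing gcd(25, 28) = 1 is 1, so x_1 = x_2.
With g(0) = 0 this makes g injective on all of ℤ_{29}, hence bijective (finite equal-size domain and codomain). In particular g is surjective.
Since g is surjective, we find the preimage of 13. The inverse of x ↦ x^25 on (ℤ_{29})^× is x ↦ x^9, because 25·9 = 225 = 8·28 + 1 ≡ 1 (mod 28) and x^{28} = 1 for x ≠ 0 (Fermat). So g⁻¹(13) = 13^9 mod 29.
Repeated squaring mod 29: 13^1 ≡ 13, 13^2 ≡ 13² = 169 ≡ 24, 13^4 ≡ 24² = 576 ≡ 25, 13^8 ≡ 25² = 625 ≡ 16. Since 9 = 8 + 1, 13^9 ≡ 16·13: 16·13 = 208 ≡ 5. So 13^9 ≡ 5 (mod 29).
Hence g⁻¹(13) = 5.

5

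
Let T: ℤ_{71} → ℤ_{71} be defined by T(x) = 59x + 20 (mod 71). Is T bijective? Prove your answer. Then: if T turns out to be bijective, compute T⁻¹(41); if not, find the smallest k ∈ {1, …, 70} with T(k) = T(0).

16

Recall that injectivity means: for all a, b in the domain, T(a) = T(b) implies a = b.
If T(a) = T(b), then 59a ≡ 59b (mod 71). Because gcd(59, 71) = 1, we may cancel 59 to get a ≡ b (mod 71).
We now compute 59⁻¹ mod 71 explicitly. Euclid's algorithm: 71 = 1·59 + 12, 59 = 4·12 + 11, 12 = 1·11 + 1; back-substituting gives 1 = 65·59 − 54·71, so 59⁻¹ ≡ 65 (mod 71).
Then y ↦ 65(y − 20) is a two-sided inverse to T, so every y ∈ ℤ_{71} has a preimage.
Therefore T is bijective.
Since T is bijective, we compute T⁻¹(41): solve 59x + 20 ≡ 41 (mod 71), i.e. 59x ≡ 21 (mod 71).
Multiplying by 59⁻¹ = 65 gives x ≡ 65·21 = 1365 = 19·71 + 16 ≡ 16 (mod 71).
Check: T(16) = 59·16 + 20 = 964 = 13·71 + 41 ≡ 41 (mod 71).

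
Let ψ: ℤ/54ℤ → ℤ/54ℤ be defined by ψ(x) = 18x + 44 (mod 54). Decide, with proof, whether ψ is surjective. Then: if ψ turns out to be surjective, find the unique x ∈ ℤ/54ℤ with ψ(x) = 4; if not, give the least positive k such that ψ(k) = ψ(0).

3

Recall: surjectivity means every element of the codomain has a preimage under ψ.
Since gcd(18, 54) = 18, we have 18x ≡ 0 (mod 18) for all x, so ψ(x) ≡ 8 (mod 18).
But 0 ≢ 8 (mod 18), so 0 ∈ ℤ/54ℤ has no preimage. Thus ψ is not surjective.
Since ψ is not surjective, we find the least positive k with ψ(k) = ψ(0): this means 18k ≡ 0 (mod 54), i.e. 54 ∣ 18k. Since gcd(18, 54) = 18, dividing through by 18 this holds exactly when 3 ∣ k.
The smallest positive such k is 3.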